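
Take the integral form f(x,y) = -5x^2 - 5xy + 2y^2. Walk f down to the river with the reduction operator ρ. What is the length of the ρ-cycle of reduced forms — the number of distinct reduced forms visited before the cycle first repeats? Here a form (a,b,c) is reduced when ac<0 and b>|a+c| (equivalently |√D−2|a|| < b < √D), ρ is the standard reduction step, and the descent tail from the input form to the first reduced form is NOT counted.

D = 65, ⌊√D⌋ = 8
descent: ρ → (2,5,-5)  [lands on river]
river: ρ → (-5,5,2)
river: ρ → (2,7,-2)
river: ρ → (-2,5,5)
river: ρ → (5,5,-2)
river: ρ → (-2,7,2)
ρ-cycle length = 6 (tail of 1 descent step not counted)

6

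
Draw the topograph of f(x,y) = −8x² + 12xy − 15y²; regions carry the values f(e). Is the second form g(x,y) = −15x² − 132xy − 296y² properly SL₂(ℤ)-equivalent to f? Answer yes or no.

D₁ = -336, D₂ = -336
f is negative-definite; reduce −f:
−f: translate: b→4 (≡-12 mod 16), so (8,-12,15)→(8,4,11)
−f: reduced (well bottom): (8,4,11) with a≤c, −a<b≤a
flip sign back: reduced form of f is (-8,-4,-11)
g is negative-definite; reduce −g:
−g: translate: b→12 (≡132 mod 30), so (15,132,296)→(15,12,8)
−g: flip: (15,12,8)→(8,-12,15)
−g: translate: b→4 (≡-12 mod 16), so (8,-12,15)→(8,4,11)
−g: reduced (well bottom): (8,4,11) with a≤c, −a<b≤a
flip sign back: reduced form of g is (-8,-4,-11)
reduced forms (-8, -4, -11) vs (-8, -4, -11) ⇒ equivalent

yes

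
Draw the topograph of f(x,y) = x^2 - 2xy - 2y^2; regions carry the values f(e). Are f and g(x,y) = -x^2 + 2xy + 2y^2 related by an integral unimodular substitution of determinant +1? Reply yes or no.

D₁ = 12, D₂ = 12
river cycle of f (length 2): (-2, 2, 1), (1, 2, -2)
river cycle of g (length 2): (2, 2, -1), (-1, 2, 2)
cycles differ ⇒ inequivalent

no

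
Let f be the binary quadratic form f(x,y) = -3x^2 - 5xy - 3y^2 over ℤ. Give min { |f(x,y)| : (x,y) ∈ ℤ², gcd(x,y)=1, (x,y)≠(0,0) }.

translate: b→-1 (≡5 mod 6), so (3,5,3)→(3,-1,1)
flip: (3,-1,1)→(1,1,3)
reduced (well bottom): (1,1,3) with a≤c, −a<b≤a
well minimum |f| = |-1| = 1 (negative-definite)

1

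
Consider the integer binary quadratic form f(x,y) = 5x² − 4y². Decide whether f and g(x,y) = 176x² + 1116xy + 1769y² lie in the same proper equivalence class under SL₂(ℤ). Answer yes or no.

D₁ = 80, D₂ = 80
river cycle of f (length 2): (-4, 8, 1), (1, 8, -4)
river cycle of g (length 2): (-4, 8, 1), (1, 8, -4)
cycles coincide ⇒ equivalent

yes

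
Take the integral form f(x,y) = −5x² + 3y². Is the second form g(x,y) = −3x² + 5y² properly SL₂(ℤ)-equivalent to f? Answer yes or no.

D₁ = 60, D₂ = 60
river cycle of f (length 2): (3, 6, -2), (-2, 6, 3)
river cycle of g (length 2): (-3, 6, 2), (2, 6, -3)
cycles differ ⇒ inequivalent

no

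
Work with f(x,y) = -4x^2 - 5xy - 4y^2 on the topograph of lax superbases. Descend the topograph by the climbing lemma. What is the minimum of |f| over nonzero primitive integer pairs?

translate: b→-3 (≡5 mod 8), so (4,5,4)→(4,-3,3)
flip: (4,-3,3)→(3,3,4)
reduced (well bottom): (3,3,4) with a≤c, −a<b≤a
well minimum |f| = |-3| = 3 (negative-definite)

3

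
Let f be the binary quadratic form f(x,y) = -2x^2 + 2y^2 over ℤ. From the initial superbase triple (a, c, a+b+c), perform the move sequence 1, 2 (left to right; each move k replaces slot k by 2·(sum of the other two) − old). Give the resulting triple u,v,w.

start (-2,2,0) = (f(1,0),f(0,1),f(1,1))
replace slot 1: 2·(2+0) − (-2) = 6 → (6,2,0)
replace slot 2: 2·(6+0) − 2 = 10 → (6,10,0)

6,10,0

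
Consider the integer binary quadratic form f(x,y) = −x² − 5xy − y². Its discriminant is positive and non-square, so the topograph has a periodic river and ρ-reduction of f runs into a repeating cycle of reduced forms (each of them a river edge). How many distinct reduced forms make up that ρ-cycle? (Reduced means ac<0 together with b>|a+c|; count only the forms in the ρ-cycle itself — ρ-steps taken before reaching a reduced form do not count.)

D = 21, ⌊√D⌋ = 4
descent: ρ → (-1,3,3)  [lands on river]
river: ρ → (3,3,-1)
ρ-cycle length = 2 (tail of 1 descent step not counted)

2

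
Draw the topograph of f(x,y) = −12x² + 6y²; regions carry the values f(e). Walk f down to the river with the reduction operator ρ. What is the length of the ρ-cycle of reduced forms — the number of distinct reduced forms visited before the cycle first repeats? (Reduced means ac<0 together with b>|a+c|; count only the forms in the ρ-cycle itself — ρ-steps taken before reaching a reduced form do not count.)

D = 288, ⌊√D⌋ = 16
descent: ρ → (6,12,-6)  [lands on river]
river: ρ → (-6,12,6)
ρ-cycle length = 2 (tail of 1 descent step not counted)

2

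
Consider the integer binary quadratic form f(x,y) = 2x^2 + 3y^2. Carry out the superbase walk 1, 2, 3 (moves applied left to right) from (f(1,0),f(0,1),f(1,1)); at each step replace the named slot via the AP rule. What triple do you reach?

start (2,3,5) = (f(1,0),f(0,1),f(1,1))
replace slot 1: 2·(3+5) − 2 = 14 → (14,3,5)
replace slot 2: 2·(14+5) − 3 = 35 → (14,35,5)
replace slot 3: 2·(14+35) − 5 = 93 → (14,35,93)

14,35,93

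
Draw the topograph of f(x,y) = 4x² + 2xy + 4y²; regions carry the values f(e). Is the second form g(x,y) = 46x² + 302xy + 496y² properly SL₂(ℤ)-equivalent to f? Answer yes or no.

D₁ = -60, D₂ = -60
f: reduced (well bottom): (4,2,4) with a≤c, −a<b≤a
g: translate: b→26 (≡302 mod 92), so (46,302,496)→(46,26,4)
g: flip: (46,26,4)→(4,-26,46)
g: translate: b→-2 (≡-26 mod 8), so (4,-26,46)→(4,-2,4)
g: flip: (4,-2,4)→(4,2,4)
g: reduced (well bottom): (4,2,4) with a≤c, −a<b≤a
reduced forms (4, 2, 4) vs (4, 2, 4) ⇒ equivalent

yes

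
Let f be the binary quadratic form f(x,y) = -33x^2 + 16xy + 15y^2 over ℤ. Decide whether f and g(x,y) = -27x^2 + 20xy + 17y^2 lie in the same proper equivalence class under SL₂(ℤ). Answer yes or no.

D₁ = 2236, D₂ = 2236
river cycle of f (length 16): (15, 44, -5), (-5, 46, 6), (6, 38, -33), (-33, 28, 11), (11, 38, -18), (-18, 34, 15), (15, 26, -26), (-26, 26, 15), (15, 34, -18), (-18, 38, 11), … (6 more)
river cycle of g (length 20): (17, 14, -30), (-30, 46, 1), (1, 46, -30), (-30, 14, 17), (17, 20, -27), (-27, 34, 10), (10, 46, -3), (-3, 44, 25), (25, 6, -22), (-22, 38, 9), … (10 more)
cycles differ ⇒ inequivalent

no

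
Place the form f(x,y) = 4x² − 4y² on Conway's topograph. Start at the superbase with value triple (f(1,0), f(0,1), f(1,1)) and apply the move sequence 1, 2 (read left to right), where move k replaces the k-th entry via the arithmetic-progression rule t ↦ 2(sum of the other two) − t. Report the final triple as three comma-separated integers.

start (4,-4,0) = (f(1,0),f(0,1),f(1,1))
replace slot 1: 2·((-4)+0) − 4 = -12 → (-12,-4,0)
replace slot 2: 2·((-12)+0) − (-4) = -20 → (-12,-20,0)

-12,-20,0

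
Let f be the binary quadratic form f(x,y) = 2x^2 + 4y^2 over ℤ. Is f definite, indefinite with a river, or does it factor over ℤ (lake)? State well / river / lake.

D = b²−4ac = 0² − 4·2·4 = -32
D < 0 ⇒ definite ⇒ every region one sign ⇒ single well

well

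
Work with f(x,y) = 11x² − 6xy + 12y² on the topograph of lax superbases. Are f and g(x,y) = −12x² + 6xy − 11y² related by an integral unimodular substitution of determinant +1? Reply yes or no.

D₁ = -492, D₂ = -492
f: reduced (well bottom): (11,-6,12) with a≤c, −a<b≤a
g is negative-definite; reduce −g:
−g: flip: (12,-6,11)→(11,6,12)
−g: reduced (well bottom): (11,6,12) with a≤c, −a<b≤a
flip sign back: reduced form of g is (-11,-6,-12)
reduced forms (11, -6, 12) vs (-11, -6, -12) ⇒ inequivalent

no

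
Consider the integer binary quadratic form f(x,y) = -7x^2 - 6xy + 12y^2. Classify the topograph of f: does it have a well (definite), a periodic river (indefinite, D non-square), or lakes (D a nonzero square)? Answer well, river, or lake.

D = b²−4ac = (-6)² − 4·(-7)·12 = 372
D > 0 non-square ⇒ indefinite ⇒ periodic river

river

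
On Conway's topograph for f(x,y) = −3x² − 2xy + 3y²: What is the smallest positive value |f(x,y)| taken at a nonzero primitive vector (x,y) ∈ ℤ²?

descent: ρ → (3,2,-3)  [lands on river]
river: ρ → (-3,4,2)
river: ρ → (2,4,-3)
river: ρ → (-3,2,3)
river: ρ → (3,4,-2)
river: ρ → (-2,4,3)
closes: descent 1, river 6
min |a| on river = 2

2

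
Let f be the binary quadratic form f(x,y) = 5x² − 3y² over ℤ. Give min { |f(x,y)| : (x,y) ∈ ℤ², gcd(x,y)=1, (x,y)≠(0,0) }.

descent: ρ → (-3,6,2)  [lands on river]
river: ρ → (2,6,-3)
closes: descent 1, river 2
min |a| on river = 2

2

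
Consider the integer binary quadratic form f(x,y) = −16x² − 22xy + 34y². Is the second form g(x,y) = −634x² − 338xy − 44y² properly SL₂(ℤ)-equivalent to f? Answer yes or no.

D₁ = 2660, D₂ = 2660
river cycle of f (length 8): (34, 22, -16), (-16, 42, 14), (14, 42, -16), (-16, 22, 34), (34, 46, -4), (-4, 50, 10), (10, 50, -4), (-4, 46, 34)
river cycle of g (length 8): (14, 42, -16), (-16, 22, 34), (34, 46, -4), (-4, 50, 10), (10, 50, -4), (-4, 46, 34), (34, 22, -16), (-16, 42, 14)
cycles coincide ⇒ equivalent

yes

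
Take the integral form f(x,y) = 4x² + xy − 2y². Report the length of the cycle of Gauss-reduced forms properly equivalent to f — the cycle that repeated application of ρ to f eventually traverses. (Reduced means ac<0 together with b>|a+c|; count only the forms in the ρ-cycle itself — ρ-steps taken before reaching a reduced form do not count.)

D = 33, ⌊√D⌋ = 5
descent: ρ → (-2,3,3)  [lands on river]
river: ρ → (3,3,-2)
river: ρ → (-2,5,1)
river: ρ → (1,5,-2)
ρ-cycle length = 4 (tail of 1 descent step not counted)

4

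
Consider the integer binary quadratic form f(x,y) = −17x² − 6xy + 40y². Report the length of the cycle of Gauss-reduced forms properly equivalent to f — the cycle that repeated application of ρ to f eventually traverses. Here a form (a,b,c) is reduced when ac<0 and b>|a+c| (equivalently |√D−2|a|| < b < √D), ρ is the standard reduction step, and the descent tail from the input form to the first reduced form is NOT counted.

D = 2756, ⌊√D⌋ = 52
descent: ρ → (40,6,-17)
descent: ρ → (-17,28,29)  [lands on river]
river: ρ → (29,30,-16)
river: ρ → (-16,34,25)
river: ρ → (25,16,-25)
river: ρ → (-25,34,16)
river: ρ → (16,30,-29)
river: ρ → (-29,28,17)
river: ρ → (17,40,-17)
ρ-cycle length = 8 (tail of 2 descent steps not counted)

8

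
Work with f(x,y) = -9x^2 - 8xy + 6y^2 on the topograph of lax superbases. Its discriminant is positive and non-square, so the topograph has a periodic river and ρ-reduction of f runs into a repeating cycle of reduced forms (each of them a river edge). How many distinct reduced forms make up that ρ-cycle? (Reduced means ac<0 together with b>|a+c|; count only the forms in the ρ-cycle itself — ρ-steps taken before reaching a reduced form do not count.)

D = 280, ⌊√D⌋ = 16
descent: ρ → (6,8,-9)  [lands on river]
river: ρ → (-9,10,5)
river: ρ → (5,10,-9)
river: ρ → (-9,8,6)
river: ρ → (6,16,-1)
river: ρ → (-1,16,6)
ρ-cycle length = 6 (tail of 1 descent step not counted)

6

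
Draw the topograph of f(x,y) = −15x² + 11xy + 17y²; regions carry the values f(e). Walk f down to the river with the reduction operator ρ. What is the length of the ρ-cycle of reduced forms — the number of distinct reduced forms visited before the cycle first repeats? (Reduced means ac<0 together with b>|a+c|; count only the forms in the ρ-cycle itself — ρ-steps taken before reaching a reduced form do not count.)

D = 1141, ⌊√D⌋ = 33
river: ρ → (17,23,-9)
river: ρ → (-9,31,5)
river: ρ → (5,29,-15)
river: ρ → (-15,31,3)
river: ρ → (3,29,-25)
river: ρ → (-25,21,7)
river: ρ → (7,21,-25)
river: ρ → (-25,29,3)
river: ρ → (3,31,-15)
river: ρ → (-15,29,5)
river: ρ → (5,31,-9)
river: ρ → (-9,23,17)
river: ρ → (17,11,-15)
river: ρ → (-15,19,13)
river: ρ → (13,33,-1)
river: ρ → (-1,33,13)
river: ρ → (13,19,-15)
river: ρ → (-15,11,17)
ρ-cycle length = 18 (tail of 0 descent steps not counted)

18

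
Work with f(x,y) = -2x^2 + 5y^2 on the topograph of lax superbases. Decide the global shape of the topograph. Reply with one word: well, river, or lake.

D = b²−4ac = 0² − 4·(-2)·5 = 40
D > 0 non-square ⇒ indefinite ⇒ periodic river

river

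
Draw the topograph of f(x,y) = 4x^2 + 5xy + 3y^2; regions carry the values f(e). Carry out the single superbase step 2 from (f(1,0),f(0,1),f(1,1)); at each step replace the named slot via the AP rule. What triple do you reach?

start (4,3,12) = (f(1,0),f(0,1),f(1,1))
replace slot 2: 2·(4+12) − 3 = 29 → (4,29,12)

4,29,12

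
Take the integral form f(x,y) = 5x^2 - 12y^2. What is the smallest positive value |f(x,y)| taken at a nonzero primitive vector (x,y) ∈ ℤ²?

descent: ρ → (-12,0,5)
descent: ρ → (5,10,-7)  [lands on river]
river: ρ → (-7,4,8)
river: ρ → (8,12,-3)
river: ρ → (-3,12,8)
river: ρ → (8,4,-7)
river: ρ → (-7,10,5)
closes: descent 2, river 6
min |a| on river = 3

3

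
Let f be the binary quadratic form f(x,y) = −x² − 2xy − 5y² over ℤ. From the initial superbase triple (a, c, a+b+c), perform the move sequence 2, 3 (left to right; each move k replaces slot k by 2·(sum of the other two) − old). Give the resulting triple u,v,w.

start (-1,-5,-8) = (f(1,0),f(0,1),f(1,1))
replace slot 2: 2·((-1)+(-8)) − (-5) = -13 → (-1,-13,-8)
replace slot 3: 2·((-1)+(-13)) − (-8) = -20 → (-1,-13,-20)

-1,-13,-20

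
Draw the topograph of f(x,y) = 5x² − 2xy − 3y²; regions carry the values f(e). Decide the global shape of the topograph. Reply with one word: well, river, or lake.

D = b²−4ac = (-2)² − 4·5·(-3) = 64
D = 8² is a perfect square ⇒ form factors over ℤ ⇒ lakes

lake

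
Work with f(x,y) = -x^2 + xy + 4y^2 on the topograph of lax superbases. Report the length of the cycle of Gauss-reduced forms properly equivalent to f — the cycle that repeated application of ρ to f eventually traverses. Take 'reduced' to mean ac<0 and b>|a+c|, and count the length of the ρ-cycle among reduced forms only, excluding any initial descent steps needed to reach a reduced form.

D = 17, ⌊√D⌋ = 4
descent: ρ → (4,-1,-1)
descent: ρ → (-1,3,2)  [lands on river]
river: ρ → (2,1,-2)
river: ρ → (-2,3,1)
river: ρ → (1,3,-2)
river: ρ → (-2,1,2)
river: ρ → (2,3,-1)
ρ-cycle length = 6 (tail of 2 descent steps not counted)

6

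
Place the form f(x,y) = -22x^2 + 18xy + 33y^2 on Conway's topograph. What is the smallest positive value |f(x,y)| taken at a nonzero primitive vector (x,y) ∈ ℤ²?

river: ρ → (33,48,-7)
river: ρ → (-7,50,26)
river: ρ → (26,54,-3)
river: ρ → (-3,54,26)
river: ρ → (26,50,-7)
river: ρ → (-7,48,33)
river: ρ → (33,18,-22)
river: ρ → (-22,26,29)
river: ρ → (29,32,-19)
river: ρ → (-19,44,17)
river: ρ → (17,24,-39)
river: ρ → (-39,54,2)
river: ρ → (2,54,-39)
river: ρ → (-39,24,17)
river: ρ → (17,44,-19)
river: ρ → (-19,32,29)
river: ρ → (29,26,-22)
river: ρ → (-22,18,33)
closes: descent 0, river 18
min |a| on river = 2

2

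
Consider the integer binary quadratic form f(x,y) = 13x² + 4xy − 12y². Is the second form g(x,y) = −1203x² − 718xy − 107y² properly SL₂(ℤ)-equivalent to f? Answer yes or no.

D₁ = 640, D₂ = 640
river cycle of f (length 8): (-12, 20, 5), (5, 20, -12), (-12, 4, 13), (13, 22, -3), (-3, 20, 20), (20, 20, -3), (-3, 22, 13), (13, 4, -12)
river cycle of g (length 8): (-12, 20, 5), (5, 20, -12), (-12, 4, 13), (13, 22, -3), (-3, 20, 20), (20, 20, -3), (-3, 22, 13), (13, 4, -12)
cycles coincide ⇒ equivalent

yes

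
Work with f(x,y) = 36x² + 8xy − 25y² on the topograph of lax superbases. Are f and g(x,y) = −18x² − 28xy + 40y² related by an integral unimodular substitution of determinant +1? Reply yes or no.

D₁ = 3664, D₂ = 3664
river cycle of f (length 14): (-25, 42, 19), (19, 34, -33), (-33, 32, 20), (20, 48, -17), (-17, 54, 11), (11, 56, -12), (-12, 40, 43), (43, 46, -9), (-9, 44, 48), (48, 52, -5), … (4 more)
river cycle of g (length 18): (40, 28, -18), (-18, 44, 24), (24, 52, -10), (-10, 48, 34), (34, 20, -24), (-24, 28, 30), (30, 32, -22), (-22, 56, 6), (6, 52, -40), (-40, 28, 18), … (8 more)
cycles differ ⇒ inequivalent

no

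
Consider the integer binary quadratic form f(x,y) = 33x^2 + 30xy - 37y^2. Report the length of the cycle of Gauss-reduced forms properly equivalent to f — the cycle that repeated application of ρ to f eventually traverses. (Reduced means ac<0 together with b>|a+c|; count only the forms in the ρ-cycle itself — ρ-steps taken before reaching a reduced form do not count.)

D = 5784, ⌊√D⌋ = 76
river: ρ → (-37,44,26)
river: ρ → (26,60,-21)
river: ρ → (-21,66,17)
river: ρ → (17,70,-13)
river: ρ → (-13,60,42)
river: ρ → (42,24,-31)
river: ρ → (-31,38,35)
river: ρ → (35,32,-34)
river: ρ → (-34,36,33)
river: ρ → (33,30,-37)
ρ-cycle length = 10 (tail of 0 descent steps not counted)

10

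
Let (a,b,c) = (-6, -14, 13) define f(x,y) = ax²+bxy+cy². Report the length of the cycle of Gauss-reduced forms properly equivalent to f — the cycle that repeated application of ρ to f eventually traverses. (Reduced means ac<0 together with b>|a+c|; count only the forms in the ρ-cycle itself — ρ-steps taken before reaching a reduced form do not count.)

D = 508, ⌊√D⌋ = 22
descent: ρ → (13,14,-6)  [lands on river]
river: ρ → (-6,22,1)
river: ρ → (1,22,-6)
river: ρ → (-6,14,13)
river: ρ → (13,12,-7)
river: ρ → (-7,16,9)
river: ρ → (9,20,-3)
river: ρ → (-3,22,2)
river: ρ → (2,22,-3)
river: ρ → (-3,20,9)
river: ρ → (9,16,-7)
river: ρ → (-7,12,13)
ρ-cycle length = 12 (tail of 1 descent step not counted)

12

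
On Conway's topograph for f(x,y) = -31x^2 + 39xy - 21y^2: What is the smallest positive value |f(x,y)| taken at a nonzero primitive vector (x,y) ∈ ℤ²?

translate: b→23 (≡-39 mod 62), so (31,-39,21)→(31,23,13)
flip: (31,23,13)→(13,-23,31)
translate: b→3 (≡-23 mod 26), so (13,-23,31)→(13,3,21)
reduced (well bottom): (13,3,21) with a≤c, −a<b≤a
well minimum |f| = |-13| = 13 (negative-definite)

13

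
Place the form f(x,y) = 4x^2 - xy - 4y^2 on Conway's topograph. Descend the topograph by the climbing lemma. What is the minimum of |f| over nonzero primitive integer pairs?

descent: ρ → (-4,1,4)  [lands on river]
river: ρ → (4,7,-1)
river: ρ → (-1,7,4)
river: ρ → (4,1,-4)
river: ρ → (-4,7,1)
river: ρ → (1,7,-4)
closes: descent 1, river 6
min |a| on river = 1

1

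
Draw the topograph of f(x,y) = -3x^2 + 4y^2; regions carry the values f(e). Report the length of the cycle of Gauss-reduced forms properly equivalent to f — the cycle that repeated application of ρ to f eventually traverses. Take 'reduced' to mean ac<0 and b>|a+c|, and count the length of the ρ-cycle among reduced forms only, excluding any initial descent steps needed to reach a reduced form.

D = 48, ⌊√D⌋ = 6
descent: ρ → (4,0,-3)
descent: ρ → (-3,6,1)  [lands on river]
river: ρ → (1,6,-3)
ρ-cycle length = 2 (tail of 2 descent steps not counted)

2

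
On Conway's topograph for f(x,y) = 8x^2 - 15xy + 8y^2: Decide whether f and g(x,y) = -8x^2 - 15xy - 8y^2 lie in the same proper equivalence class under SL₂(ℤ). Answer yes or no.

D₁ = -31, D₂ = -31
f: translate: b→1 (≡-15 mod 16), so (8,-15,8)→(8,1,1)
f: flip: (8,1,1)→(1,-1,8)
f: translate: b→1 (≡-1 mod 2), so (1,-1,8)→(1,1,8)
f: reduced (well bottom): (1,1,8) with a≤c, −a<b≤a
g is negative-definite; reduce −g:
−g: translate: b→-1 (≡15 mod 16), so (8,15,8)→(8,-1,1)
−g: flip: (8,-1,1)→(1,1,8)
−g: reduced (well bottom): (1,1,8) with a≤c, −a<b≤a
flip sign back: reduced form of g is (-1,-1,-8)
reduced forms (1, 1, 8) vs (-1, -1, -8) ⇒ inequivalent

no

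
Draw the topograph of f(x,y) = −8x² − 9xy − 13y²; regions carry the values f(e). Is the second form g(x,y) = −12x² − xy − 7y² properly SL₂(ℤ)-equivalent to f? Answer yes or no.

D₁ = -335, D₂ = -335
f is negative-definite; reduce −f:
−f: translate: b→-7 (≡9 mod 16), so (8,9,13)→(8,-7,12)
−f: reduced (well bottom): (8,-7,12) with a≤c, −a<b≤a
flip sign back: reduced form of f is (-8,7,-12)
g is negative-definite; reduce −g:
−g: flip: (12,1,7)→(7,-1,12)
−g: reduced (well bottom): (7,-1,12) with a≤c, −a<b≤a
flip sign back: reduced form of g is (-7,1,-12)
reduced forms (-8, 7, -12) vs (-7, 1, -12) ⇒ inequivalent

no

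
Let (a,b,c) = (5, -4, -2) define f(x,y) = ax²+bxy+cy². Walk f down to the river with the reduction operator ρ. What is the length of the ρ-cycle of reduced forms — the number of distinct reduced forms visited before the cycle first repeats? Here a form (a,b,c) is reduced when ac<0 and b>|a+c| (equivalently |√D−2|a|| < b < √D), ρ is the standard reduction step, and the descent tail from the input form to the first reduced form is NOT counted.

D = 56, ⌊√D⌋ = 7
descent: ρ → (-2,4,5)  [lands on river]
river: ρ → (5,6,-1)
river: ρ → (-1,6,5)
river: ρ → (5,4,-2)
ρ-cycle length = 4 (tail of 1 descent step not counted)

4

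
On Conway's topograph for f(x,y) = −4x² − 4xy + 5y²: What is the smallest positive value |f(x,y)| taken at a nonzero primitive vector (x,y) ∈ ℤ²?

descent: ρ → (5,4,-4)  [lands on river]
river: ρ → (-4,4,5)
river: ρ → (5,6,-3)
river: ρ → (-3,6,5)
closes: descent 1, river 4
min |a| on river = 3

3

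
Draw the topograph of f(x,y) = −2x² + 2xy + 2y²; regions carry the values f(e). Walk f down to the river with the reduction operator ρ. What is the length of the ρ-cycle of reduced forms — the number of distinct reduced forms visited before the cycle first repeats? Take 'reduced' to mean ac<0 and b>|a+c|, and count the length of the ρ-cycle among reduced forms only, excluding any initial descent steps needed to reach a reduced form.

D = 20, ⌊√D⌋ = 4
river: ρ → (2,2,-2)
river: ρ → (-2,2,2)
ρ-cycle length = 2 (tail of 0 descent steps not counted)

2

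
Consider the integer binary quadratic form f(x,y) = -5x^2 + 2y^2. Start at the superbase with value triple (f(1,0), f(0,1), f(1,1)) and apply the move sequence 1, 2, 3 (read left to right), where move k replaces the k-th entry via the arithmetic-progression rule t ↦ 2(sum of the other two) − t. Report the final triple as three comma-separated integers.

start (-5,2,-3) = (f(1,0),f(0,1),f(1,1))
replace slot 1: 2·(2+(-3)) − (-5) = 3 → (3,2,-3)
replace slot 2: 2·(3+(-3)) − 2 = -2 → (3,-2,-3)
replace slot 3: 2·(3+(-2)) − (-3) = 5 → (3,-2,5)

3,-2,5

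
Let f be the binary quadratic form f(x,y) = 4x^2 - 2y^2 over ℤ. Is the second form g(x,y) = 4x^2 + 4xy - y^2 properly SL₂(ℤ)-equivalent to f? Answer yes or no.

D₁ = 32, D₂ = 32
river cycle of f (length 2): (-2, 4, 2), (2, 4, -2)
river cycle of g (length 2): (-1, 4, 4), (4, 4, -1)
cycles differ ⇒ inequivalent

no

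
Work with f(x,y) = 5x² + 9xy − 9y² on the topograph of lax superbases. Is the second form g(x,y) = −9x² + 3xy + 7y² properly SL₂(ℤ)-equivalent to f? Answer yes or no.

D₁ = 261, D₂ = 261
river cycle of f (length 8): (-9, 9, 5), (5, 11, -7), (-7, 3, 9), (9, 15, -1), (-1, 15, 9), (9, 3, -7), (-7, 11, 5), (5, 9, -9)
river cycle of g (length 8): (7, 11, -5), (-5, 9, 9), (9, 9, -5), (-5, 11, 7), (7, 3, -9), (-9, 15, 1), (1, 15, -9), (-9, 3, 7)
cycles differ ⇒ inequivalent

no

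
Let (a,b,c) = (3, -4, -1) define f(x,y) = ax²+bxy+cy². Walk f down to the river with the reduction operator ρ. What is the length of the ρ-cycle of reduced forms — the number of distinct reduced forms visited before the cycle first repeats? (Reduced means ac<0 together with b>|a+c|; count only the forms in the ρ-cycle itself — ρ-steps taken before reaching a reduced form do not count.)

D = 28, ⌊√D⌋ = 5
descent: ρ → (-1,4,3)  [lands on river]
river: ρ → (3,2,-2)
river: ρ → (-2,2,3)
river: ρ → (3,4,-1)
ρ-cycle length = 4 (tail of 1 descent step not counted)

4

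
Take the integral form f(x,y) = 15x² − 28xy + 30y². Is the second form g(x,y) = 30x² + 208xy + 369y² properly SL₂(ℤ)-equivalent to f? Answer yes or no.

D₁ = -1016, D₂ = -1016
f: translate: b→2 (≡-28 mod 30), so (15,-28,30)→(15,2,17)
f: reduced (well bottom): (15,2,17) with a≤c, −a<b≤a
g: translate: b→28 (≡208 mod 60), so (30,208,369)→(30,28,15)
g: flip: (30,28,15)→(15,-28,30)
g: translate: b→2 (≡-28 mod 30), so (15,-28,30)→(15,2,17)
g: reduced (well bottom): (15,2,17) with a≤c, −a<b≤a
reduced forms (15, 2, 17) vs (15, 2, 17) ⇒ equivalent

yes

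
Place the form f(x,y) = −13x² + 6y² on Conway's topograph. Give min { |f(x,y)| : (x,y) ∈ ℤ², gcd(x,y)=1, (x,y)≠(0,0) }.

descent: ρ → (6,12,-7)  [lands on river]
river: ρ → (-7,16,2)
river: ρ → (2,16,-7)
river: ρ → (-7,12,6)
closes: descent 1, river 4
min |a| on river = 2

2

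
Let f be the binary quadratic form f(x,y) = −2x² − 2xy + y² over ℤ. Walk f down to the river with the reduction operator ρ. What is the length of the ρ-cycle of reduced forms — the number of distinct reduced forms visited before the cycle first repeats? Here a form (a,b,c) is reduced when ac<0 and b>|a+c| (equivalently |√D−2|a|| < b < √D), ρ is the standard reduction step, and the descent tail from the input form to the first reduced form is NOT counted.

D = 12, ⌊√D⌋ = 3
descent: ρ → (1,2,-2)  [lands on river]
river: ρ → (-2,2,1)
ρ-cycle length = 2 (tail of 1 descent step not counted)

2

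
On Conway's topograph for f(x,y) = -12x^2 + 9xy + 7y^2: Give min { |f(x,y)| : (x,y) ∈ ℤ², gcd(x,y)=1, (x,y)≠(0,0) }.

river: ρ → (7,19,-2)
river: ρ → (-2,17,16)
river: ρ → (16,15,-3)
river: ρ → (-3,15,16)
river: ρ → (16,17,-2)
river: ρ → (-2,19,7)
river: ρ → (7,9,-12)
river: ρ → (-12,15,4)
river: ρ → (4,17,-8)
river: ρ → (-8,15,6)
river: ρ → (6,9,-14)
river: ρ → (-14,19,1)
river: ρ → (1,19,-14)
river: ρ → (-14,9,6)
river: ρ → (6,15,-8)
river: ρ → (-8,17,4)
river: ρ → (4,15,-12)
river: ρ → (-12,9,7)
closes: descent 0, river 18
min |a| on river = 1

1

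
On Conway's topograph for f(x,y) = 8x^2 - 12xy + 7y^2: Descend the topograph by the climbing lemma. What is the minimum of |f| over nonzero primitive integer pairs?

translate: b→4 (≡-12 mod 16), so (8,-12,7)→(8,4,3)
flip: (8,4,3)→(3,-4,8)
translate: b→2 (≡-4 mod 6), so (3,-4,8)→(3,2,7)
reduced (well bottom): (3,2,7) with a≤c, −a<b≤a
well minimum = a = 3

3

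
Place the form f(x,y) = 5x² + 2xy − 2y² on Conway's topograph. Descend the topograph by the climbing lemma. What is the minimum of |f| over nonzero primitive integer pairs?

descent: ρ → (-2,6,1)  [lands on river]
river: ρ → (1,6,-2)
closes: descent 1, river 2
min |a| on river = 1

1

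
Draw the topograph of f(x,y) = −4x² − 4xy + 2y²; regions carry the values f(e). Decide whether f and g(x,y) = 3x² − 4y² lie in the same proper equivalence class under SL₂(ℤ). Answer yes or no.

D₁ = 48, D₂ = 48
river cycle of f (length 2): (2, 4, -4), (-4, 4, 2)
river cycle of g (length 2): (3, 6, -1), (-1, 6, 3)
cycles differ ⇒ inequivalent

no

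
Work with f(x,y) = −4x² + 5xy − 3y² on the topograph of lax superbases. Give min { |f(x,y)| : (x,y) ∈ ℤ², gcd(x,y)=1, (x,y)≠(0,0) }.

translate: b→3 (≡-5 mod 8), so (4,-5,3)→(4,3,2)
flip: (4,3,2)→(2,-3,4)
translate: b→1 (≡-3 mod 4), so (2,-3,4)→(2,1,3)
reduced (well bottom): (2,1,3) with a≤c, −a<b≤a
well minimum |f| = |-2| = 2 (negative-definite)

2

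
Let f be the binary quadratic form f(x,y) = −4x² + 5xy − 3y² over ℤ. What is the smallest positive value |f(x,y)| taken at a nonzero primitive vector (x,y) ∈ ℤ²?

translate: b→3 (≡-5 mod 8), so (4,-5,3)→(4,3,2)
flip: (4,3,2)→(2,-3,4)
translate: b→1 (≡-3 mod 4), so (2,-3,4)→(2,1,3)
reduced (well bottom): (2,1,3) with a≤c, −a<b≤a
well minimum |f| = |-2| = 2 (negative-definite)

2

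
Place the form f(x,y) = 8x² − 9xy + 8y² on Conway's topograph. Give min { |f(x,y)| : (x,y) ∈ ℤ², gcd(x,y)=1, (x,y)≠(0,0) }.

translate: b→7 (≡-9 mod 16), so (8,-9,8)→(8,7,7)
flip: (8,7,7)→(7,-7,8)
translate: b→7 (≡-7 mod 14), so (7,-7,8)→(7,7,8)
reduced (well bottom): (7,7,8) with a≤c, −a<b≤a
well minimum = a = 7

7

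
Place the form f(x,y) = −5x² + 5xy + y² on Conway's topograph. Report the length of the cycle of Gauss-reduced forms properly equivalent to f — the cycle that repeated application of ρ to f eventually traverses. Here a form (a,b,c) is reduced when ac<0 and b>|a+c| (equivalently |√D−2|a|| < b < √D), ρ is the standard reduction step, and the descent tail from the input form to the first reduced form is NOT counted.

D = 45, ⌊√D⌋ = 6
river: ρ → (1,5,-5)
river: ρ → (-5,5,1)
ρ-cycle length = 2 (tail of 0 descent steps not counted)

2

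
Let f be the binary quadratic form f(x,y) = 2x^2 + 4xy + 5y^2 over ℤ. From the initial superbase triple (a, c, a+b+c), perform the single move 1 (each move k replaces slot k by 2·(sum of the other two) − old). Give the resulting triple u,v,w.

start (2,5,11) = (f(1,0),f(0,1),f(1,1))
replace slot 1: 2·(5+11) − 2 = 30 → (30,5,11)

30,5,11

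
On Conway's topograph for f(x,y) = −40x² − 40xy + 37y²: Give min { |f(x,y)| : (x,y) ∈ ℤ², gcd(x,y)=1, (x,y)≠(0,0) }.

descent: ρ → (37,40,-40)  [lands on river]
river: ρ → (-40,40,37)
river: ρ → (37,34,-43)
river: ρ → (-43,52,28)
river: ρ → (28,60,-35)
river: ρ → (-35,80,8)
river: ρ → (8,80,-35)
river: ρ → (-35,60,28)
river: ρ → (28,52,-43)
river: ρ → (-43,34,37)
closes: descent 1, river 10
min |a| on river = 8

8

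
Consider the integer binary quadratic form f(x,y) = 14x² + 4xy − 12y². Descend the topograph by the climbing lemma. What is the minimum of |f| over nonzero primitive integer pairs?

river: ρ → (-12,20,6)
river: ρ → (6,16,-18)
river: ρ → (-18,20,4)
river: ρ → (4,20,-18)
river: ρ → (-18,16,6)
river: ρ → (6,20,-12)
river: ρ → (-12,4,14)
river: ρ → (14,24,-2)
river: ρ → (-2,24,14)
river: ρ → (14,4,-12)
closes: descent 0, river 10
min |a| on river = 2

2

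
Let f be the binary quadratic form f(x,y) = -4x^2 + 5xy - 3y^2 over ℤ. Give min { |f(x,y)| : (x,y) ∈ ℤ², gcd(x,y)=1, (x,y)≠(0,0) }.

translate: b→3 (≡-5 mod 8), so (4,-5,3)→(4,3,2)
flip: (4,3,2)→(2,-3,4)
translate: b→1 (≡-3 mod 4), so (2,-3,4)→(2,1,3)
reduced (well bottom): (2,1,3) with a≤c, −a<b≤a
well minimum |f| = |-2| = 2 (negative-definite)

2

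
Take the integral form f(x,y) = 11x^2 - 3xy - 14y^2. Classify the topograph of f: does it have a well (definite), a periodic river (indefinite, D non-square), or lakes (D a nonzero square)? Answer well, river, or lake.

D = b²−4ac = (-3)² − 4·11·(-14) = 625
D = 25² is a perfect square ⇒ form factors over ℤ ⇒ lakes

lake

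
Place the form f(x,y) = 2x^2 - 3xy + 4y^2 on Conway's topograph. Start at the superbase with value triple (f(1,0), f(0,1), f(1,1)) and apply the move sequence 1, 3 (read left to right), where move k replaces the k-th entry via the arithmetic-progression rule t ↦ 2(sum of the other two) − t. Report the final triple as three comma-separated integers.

start (2,4,3) = (f(1,0),f(0,1),f(1,1))
replace slot 1: 2·(4+3) − 2 = 12 → (12,4,3)
replace slot 3: 2·(12+4) − 3 = 29 → (12,4,29)

12,4,29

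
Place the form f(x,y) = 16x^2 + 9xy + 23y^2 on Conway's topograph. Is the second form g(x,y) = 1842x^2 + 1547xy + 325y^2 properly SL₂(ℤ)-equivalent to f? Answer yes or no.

D₁ = -1391, D₂ = -1391
f: reduced (well bottom): (16,9,23) with a≤c, −a<b≤a
g: flip: (1842,1547,325)→(325,-1547,1842)
g: translate: b→-247 (≡-1547 mod 650), so (325,-1547,1842)→(325,-247,48)
g: flip: (325,-247,48)→(48,247,325)
g: translate: b→-41 (≡247 mod 96), so (48,247,325)→(48,-41,16)
g: flip: (48,-41,16)→(16,41,48)
g: translate: b→9 (≡41 mod 32), so (16,41,48)→(16,9,23)
g: reduced (well bottom): (16,9,23) with a≤c, −a<b≤a
reduced forms (16, 9, 23) vs (16, 9, 23) ⇒ equivalent

yes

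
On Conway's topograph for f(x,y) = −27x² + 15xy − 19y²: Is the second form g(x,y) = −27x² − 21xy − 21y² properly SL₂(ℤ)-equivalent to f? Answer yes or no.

D₁ = -1827, D₂ = -1827
f is negative-definite; reduce −f:
−f: flip: (27,-15,19)→(19,15,27)
−f: reduced (well bottom): (19,15,27) with a≤c, −a<b≤a
flip sign back: reduced form of f is (-19,-15,-27)
g is negative-definite; reduce −g:
−g: flip: (27,21,21)→(21,-21,27)
−g: translate: b→21 (≡-21 mod 42), so (21,-21,27)→(21,21,27)
−g: reduced (well bottom): (21,21,27) with a≤c, −a<b≤a
flip sign back: reduced form of g is (-21,-21,-27)
reduced forms (-19, -15, -27) vs (-21, -21, -27) ⇒ inequivalent

no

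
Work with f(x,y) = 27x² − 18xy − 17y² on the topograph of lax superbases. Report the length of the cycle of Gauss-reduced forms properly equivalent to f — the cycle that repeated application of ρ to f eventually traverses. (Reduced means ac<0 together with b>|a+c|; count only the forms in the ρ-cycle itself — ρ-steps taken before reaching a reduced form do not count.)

D = 2160, ⌊√D⌋ = 46
descent: ρ → (-17,18,27)  [lands on river]
river: ρ → (27,36,-8)
river: ρ → (-8,44,7)
river: ρ → (7,40,-20)
river: ρ → (-20,40,7)
river: ρ → (7,44,-8)
river: ρ → (-8,36,27)
river: ρ → (27,18,-17)
river: ρ → (-17,16,28)
river: ρ → (28,40,-5)
river: ρ → (-5,40,28)
river: ρ → (28,16,-17)
ρ-cycle length = 12 (tail of 1 descent step not counted)

12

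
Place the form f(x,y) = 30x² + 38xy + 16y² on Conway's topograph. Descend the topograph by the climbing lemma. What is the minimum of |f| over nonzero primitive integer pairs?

translate: b→-22 (≡38 mod 60), so (30,38,16)→(30,-22,8)
flip: (30,-22,8)→(8,22,30)
translate: b→6 (≡22 mod 16), so (8,22,30)→(8,6,16)
reduced (well bottom): (8,6,16) with a≤c, −a<b≤a
well minimum = a = 8

8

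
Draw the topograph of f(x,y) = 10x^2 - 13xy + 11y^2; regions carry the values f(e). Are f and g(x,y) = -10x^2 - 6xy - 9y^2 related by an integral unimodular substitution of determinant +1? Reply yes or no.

D₁ = -271, D₂ = -324
discriminants differ ⇒ not SL₂(ℤ)-equivalent

no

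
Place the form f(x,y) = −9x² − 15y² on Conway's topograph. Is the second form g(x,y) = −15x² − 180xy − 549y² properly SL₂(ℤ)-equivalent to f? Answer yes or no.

D₁ = -540, D₂ = -540
f is negative-definite; reduce −f:
−f: reduced (well bottom): (9,0,15) with a≤c, −a<b≤a
flip sign back: reduced form of f is (-9,0,-15)
g is negative-definite; reduce −g:
−g: translate: b→0 (≡180 mod 30), so (15,180,549)→(15,0,9)
−g: flip: (15,0,9)→(9,0,15)
−g: reduced (well bottom): (9,0,15) with a≤c, −a<b≤a
flip sign back: reduced form of g is (-9,0,-15)
reduced forms (-9, 0, -15) vs (-9, 0, -15) ⇒ equivalent

yes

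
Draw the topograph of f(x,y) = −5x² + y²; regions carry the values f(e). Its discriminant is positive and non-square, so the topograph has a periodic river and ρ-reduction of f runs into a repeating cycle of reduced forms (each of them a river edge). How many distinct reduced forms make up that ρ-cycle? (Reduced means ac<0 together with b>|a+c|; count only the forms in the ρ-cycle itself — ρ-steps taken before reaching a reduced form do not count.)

D = 20, ⌊√D⌋ = 4
descent: ρ → (1,4,-1)  [lands on river]
river: ρ → (-1,4,1)
ρ-cycle length = 2 (tail of 1 descent step not counted)

2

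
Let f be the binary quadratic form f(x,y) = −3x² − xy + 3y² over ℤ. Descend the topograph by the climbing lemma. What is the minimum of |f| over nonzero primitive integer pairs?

descent: ρ → (3,1,-3)  [lands on river]
river: ρ → (-3,5,1)
river: ρ → (1,5,-3)
river: ρ → (-3,1,3)
river: ρ → (3,5,-1)
river: ρ → (-1,5,3)
closes: descent 1, river 6
min |a| on river = 1

1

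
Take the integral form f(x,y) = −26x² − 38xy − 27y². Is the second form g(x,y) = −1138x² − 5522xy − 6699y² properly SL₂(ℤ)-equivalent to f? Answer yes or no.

D₁ = -1364, D₂ = -1364
f is negative-definite; reduce −f:
−f: translate: b→-14 (≡38 mod 52), so (26,38,27)→(26,-14,15)
−f: flip: (26,-14,15)→(15,14,26)
−f: reduced (well bottom): (15,14,26) with a≤c, −a<b≤a
flip sign back: reduced form of f is (-15,-14,-26)
g is negative-definite; reduce −g:
−g: translate: b→970 (≡5522 mod 2276), so (1138,5522,6699)→(1138,970,207)
−g: flip: (1138,970,207)→(207,-970,1138)
−g: translate: b→-142 (≡-970 mod 414), so (207,-970,1138)→(207,-142,26)
−g: flip: (207,-142,26)→(26,142,207)
−g: translate: b→-14 (≡142 mod 52), so (26,142,207)→(26,-14,15)
−g: flip: (26,-14,15)→(15,14,26)
−g: reduced (well bottom): (15,14,26) with a≤c, −a<b≤a
flip sign back: reduced form of g is (-15,-14,-26)
reduced forms (-15, -14, -26) vs (-15, -14, -26) ⇒ equivalent

yes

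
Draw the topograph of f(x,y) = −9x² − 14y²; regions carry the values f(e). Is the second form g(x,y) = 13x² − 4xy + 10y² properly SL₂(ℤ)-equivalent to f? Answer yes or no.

D₁ = -504, D₂ = -504
f is negative-definite; reduce −f:
−f: reduced (well bottom): (9,0,14) with a≤c, −a<b≤a
flip sign back: reduced form of f is (-9,0,-14)
g: flip: (13,-4,10)→(10,4,13)
g: reduced (well bottom): (10,4,13) with a≤c, −a<b≤a
reduced forms (-9, 0, -14) vs (10, 4, 13) ⇒ inequivalent

no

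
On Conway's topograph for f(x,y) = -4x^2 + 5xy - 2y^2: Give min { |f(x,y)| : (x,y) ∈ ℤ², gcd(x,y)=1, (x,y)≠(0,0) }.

translate: b→3 (≡-5 mod 8), so (4,-5,2)→(4,3,1)
flip: (4,3,1)→(1,-3,4)
translate: b→1 (≡-3 mod 2), so (1,-3,4)→(1,1,2)
reduced (well bottom): (1,1,2) with a≤c, −a<b≤a
well minimum |f| = |-1| = 1 (negative-definite)

1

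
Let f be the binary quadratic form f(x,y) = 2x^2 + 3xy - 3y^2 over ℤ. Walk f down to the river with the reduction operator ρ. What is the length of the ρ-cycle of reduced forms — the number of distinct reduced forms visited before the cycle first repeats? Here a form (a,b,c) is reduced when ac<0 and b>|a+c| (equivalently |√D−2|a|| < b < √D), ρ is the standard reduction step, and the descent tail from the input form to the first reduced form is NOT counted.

D = 33, ⌊√D⌋ = 5
river: ρ → (-3,3,2)
river: ρ → (2,5,-1)
river: ρ → (-1,5,2)
river: ρ → (2,3,-3)
ρ-cycle length = 4 (tail of 0 descent steps not counted)

4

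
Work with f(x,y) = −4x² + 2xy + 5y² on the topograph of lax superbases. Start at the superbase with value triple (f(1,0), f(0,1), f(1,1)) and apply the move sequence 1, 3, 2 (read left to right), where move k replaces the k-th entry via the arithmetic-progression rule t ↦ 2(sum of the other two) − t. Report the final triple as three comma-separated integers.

start (-4,5,3) = (f(1,0),f(0,1),f(1,1))
replace slot 1: 2·(5+3) − (-4) = 20 → (20,5,3)
replace slot 3: 2·(20+5) − 3 = 47 → (20,5,47)
replace slot 2: 2·(20+47) − 5 = 129 → (20,129,47)

20,129,47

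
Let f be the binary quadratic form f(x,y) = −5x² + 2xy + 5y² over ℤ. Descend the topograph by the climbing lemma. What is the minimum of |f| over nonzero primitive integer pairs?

river: ρ → (5,8,-2)
river: ρ → (-2,8,5)
river: ρ → (5,2,-5)
river: ρ → (-5,8,2)
river: ρ → (2,8,-5)
river: ρ → (-5,2,5)
closes: descent 0, river 6
min |a| on river = 2

2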